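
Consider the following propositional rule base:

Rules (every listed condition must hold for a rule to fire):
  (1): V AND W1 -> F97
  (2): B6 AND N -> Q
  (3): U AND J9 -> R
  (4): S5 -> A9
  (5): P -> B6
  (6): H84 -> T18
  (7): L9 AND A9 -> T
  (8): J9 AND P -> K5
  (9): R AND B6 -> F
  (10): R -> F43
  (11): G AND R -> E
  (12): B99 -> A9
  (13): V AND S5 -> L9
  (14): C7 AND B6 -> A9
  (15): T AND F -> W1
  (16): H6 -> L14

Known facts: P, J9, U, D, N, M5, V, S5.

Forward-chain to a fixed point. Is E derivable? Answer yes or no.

no

[1] (3) [U AND J9 -> R]; (4) [S5 -> A9]; (5) [P -> B6]; (8) [J9 AND P -> K5]; (13) [V AND S5 -> L9]. ⇒ new: R, A9, B6, K5, L9.
[2] (2) [B6 AND N -> Q]; (7) [L9 AND A9 -> T]; (9) [R AND B6 -> F]; (10) [R -> F43]. ⇒ new: Q, T, F, F43.
[3] (15) [T AND F -> W1]. ⇒ new: W1.
[4] (1) [V AND W1 -> F97]. ⇒ new: F97.
Fixed point reached. E is concluded only by (11); (11) needs G (never derived).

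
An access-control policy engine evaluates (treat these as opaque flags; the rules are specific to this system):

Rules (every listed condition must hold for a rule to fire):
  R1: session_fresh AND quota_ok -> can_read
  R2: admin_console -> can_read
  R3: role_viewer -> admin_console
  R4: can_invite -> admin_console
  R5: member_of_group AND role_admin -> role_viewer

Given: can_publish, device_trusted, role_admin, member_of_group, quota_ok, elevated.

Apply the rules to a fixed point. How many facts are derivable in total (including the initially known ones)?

9

Round 1: R5 [member_of_group AND role_admin -> role_viewer]. New: role_viewer.
Round 2: R3 [role_viewer -> admin_console]. New: admin_console.
Round 3: R2 [admin_console -> can_read]. New: can_read.
Closure: {admin_console, can_publish, can_read, device_trusted, elevated, member_of_group, quota_ok, role_admin, role_viewer} — 9 facts.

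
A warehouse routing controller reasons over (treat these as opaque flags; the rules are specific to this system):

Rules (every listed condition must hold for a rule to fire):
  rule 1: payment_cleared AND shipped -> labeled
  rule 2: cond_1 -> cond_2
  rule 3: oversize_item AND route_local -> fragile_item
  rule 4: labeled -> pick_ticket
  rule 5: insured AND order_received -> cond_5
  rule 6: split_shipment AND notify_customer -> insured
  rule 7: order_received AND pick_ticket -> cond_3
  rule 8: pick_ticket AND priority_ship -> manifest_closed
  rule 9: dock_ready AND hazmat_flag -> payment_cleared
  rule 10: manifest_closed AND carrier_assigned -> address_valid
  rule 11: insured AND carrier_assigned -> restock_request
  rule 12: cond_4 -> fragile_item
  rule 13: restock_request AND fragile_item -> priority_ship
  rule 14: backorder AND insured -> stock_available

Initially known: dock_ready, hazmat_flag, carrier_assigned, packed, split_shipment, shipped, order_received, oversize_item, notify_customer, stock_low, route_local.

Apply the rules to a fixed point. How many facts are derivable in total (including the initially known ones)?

22

Round 1: rule 3 [oversize_item AND route_local -> fragile_item]; rule 6 [split_shipment AND notify_customer -> insured]; rule 9 [dock_ready AND hazmat_flag -> payment_cleared]. New: fragile_item, insured, payment_cleared.
Round 2: rule 1 [payment_cleared AND shipped -> labeled]; rule 5 [insured AND order_received -> cond_5]; rule 11 [insured AND carrier_assigned -> restock_request]. New: labeled, cond_5, restock_request.
Round 3: rule 4 [labeled -> pick_ticket]; rule 13 [restock_request AND fragile_item -> priority_ship]. New: pick_ticket, priority_ship.
Round 4: rule 7 [order_received AND pick_ticket -> cond_3]; rule 8 [pick_ticket AND priority_ship -> manifest_closed]. New: cond_3, manifest_closed.
Round 5: rule 10 [manifest_closed AND carrier_assigned -> address_valid]. New: address_valid.
Closure: {address_valid, carrier_assigned, cond_3, cond_5, dock_ready, fragile_item, hazmat_flag, insured, labeled, manifest_closed, notify_customer, order_received, oversize_item, packed, payment_cleared, pick_ticket, priority_ship, restock_request, route_local, shipped, split_shipment, stock_low} — 22 facts.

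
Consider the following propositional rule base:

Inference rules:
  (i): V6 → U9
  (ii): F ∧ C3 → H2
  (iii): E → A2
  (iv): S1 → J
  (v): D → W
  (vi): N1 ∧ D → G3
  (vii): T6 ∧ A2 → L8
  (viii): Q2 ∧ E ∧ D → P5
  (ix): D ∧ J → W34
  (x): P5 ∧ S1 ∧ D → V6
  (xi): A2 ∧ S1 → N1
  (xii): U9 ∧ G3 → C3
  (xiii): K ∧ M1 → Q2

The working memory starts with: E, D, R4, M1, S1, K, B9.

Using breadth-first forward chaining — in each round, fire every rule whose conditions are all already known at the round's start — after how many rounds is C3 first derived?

Round 1: (iii) [E → A2]; (iv) [S1 → J]; (v) [D → W]; (xiii) [K ∧ M1 → Q2]. Adds A2, J, W, Q2.
Round 2: (viii) [Q2 ∧ E ∧ D → P5]; (ix) [D ∧ J → W34]; (xi) [A2 ∧ S1 → N1]. Adds P5, W34, N1.
Round 3: (vi) [N1 ∧ D → G3]; (x) [P5 ∧ S1 ∧ D → V6]. Adds G3, V6.
Round 4: (i) [V6 → U9]. Adds U9.
Round 5: (xii) [U9 ∧ G3 → C3]. Adds C3.
C3 first appears in round 5.

5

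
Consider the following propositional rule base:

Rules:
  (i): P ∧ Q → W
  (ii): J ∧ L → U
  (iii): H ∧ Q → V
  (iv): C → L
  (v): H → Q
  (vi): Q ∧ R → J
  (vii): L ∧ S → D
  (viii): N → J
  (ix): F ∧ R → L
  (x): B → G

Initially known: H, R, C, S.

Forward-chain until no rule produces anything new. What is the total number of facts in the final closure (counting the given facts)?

10

Round 1: (iv) [C → L]; (v) [H → Q]. New: L, Q.
Round 2: (iii) [H ∧ Q → V]; (vi) [Q ∧ R → J]; (vii) [L ∧ S → D]. New: V, J, D.
Round 3: (ii) [J ∧ L → U]. New: U.
Closure: {C, D, H, J, L, Q, R, S, U, V} — 10 facts.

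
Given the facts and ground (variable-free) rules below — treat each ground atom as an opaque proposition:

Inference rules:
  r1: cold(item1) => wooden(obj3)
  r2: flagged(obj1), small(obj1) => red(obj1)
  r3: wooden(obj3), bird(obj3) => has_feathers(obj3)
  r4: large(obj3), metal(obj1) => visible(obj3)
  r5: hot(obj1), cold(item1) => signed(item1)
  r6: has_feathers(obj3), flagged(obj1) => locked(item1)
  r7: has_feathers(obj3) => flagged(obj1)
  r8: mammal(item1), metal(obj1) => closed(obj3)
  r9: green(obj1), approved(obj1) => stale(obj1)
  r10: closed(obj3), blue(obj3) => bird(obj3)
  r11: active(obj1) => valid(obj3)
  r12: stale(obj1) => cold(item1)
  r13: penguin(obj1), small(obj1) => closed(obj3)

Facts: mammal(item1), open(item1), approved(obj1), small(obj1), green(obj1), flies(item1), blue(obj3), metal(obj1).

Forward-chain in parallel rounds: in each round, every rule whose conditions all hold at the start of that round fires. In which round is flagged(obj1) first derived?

[1] r8 [mammal(item1), metal(obj1) => closed(obj3)]; r9 [green(obj1), approved(obj1) => stale(obj1)]. ⇒ new: closed(obj3), stale(obj1).
[2] r10 [closed(obj3), blue(obj3) => bird(obj3)]; r12 [stale(obj1) => cold(item1)]. ⇒ new: bird(obj3), cold(item1).
[3] r1 [cold(item1) => wooden(obj3)]. ⇒ new: wooden(obj3).
[4] r3 [wooden(obj3), bird(obj3) => has_feathers(obj3)]. ⇒ new: has_feathers(obj3).
[5] r7 [has_feathers(obj3) => flagged(obj1)]. ⇒ new: flagged(obj1).
flagged(obj1) first appears in round 5.

5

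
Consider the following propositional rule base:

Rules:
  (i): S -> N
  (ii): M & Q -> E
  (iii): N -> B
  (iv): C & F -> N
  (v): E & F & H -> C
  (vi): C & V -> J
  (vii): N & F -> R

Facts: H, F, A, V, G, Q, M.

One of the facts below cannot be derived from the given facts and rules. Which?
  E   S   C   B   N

Round 1 — (ii), derive E.
Round 2 — (v), derive C.
Round 3 — (iv), (vi), derive N, J.
Round 4 — (iii), (vii), derive B, R.
Derived: B (round 4), E (round 1), N (round 3), C (round 2). S never appears in any round.

S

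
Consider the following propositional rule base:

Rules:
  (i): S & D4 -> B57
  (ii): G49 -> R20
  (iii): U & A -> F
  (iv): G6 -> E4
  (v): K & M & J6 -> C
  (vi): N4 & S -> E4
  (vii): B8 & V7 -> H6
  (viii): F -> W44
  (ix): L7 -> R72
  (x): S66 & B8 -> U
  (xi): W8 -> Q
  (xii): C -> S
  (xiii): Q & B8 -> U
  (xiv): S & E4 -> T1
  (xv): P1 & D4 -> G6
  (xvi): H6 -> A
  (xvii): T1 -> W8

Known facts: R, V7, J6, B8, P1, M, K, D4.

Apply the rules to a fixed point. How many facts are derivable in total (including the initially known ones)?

21

Round 1: (v) [K & M & J6 -> C]; (vii) [B8 & V7 -> H6]; (xv) [P1 & D4 -> G6]. Adds C, H6, G6.
Round 2: (iv) [G6 -> E4]; (xii) [C -> S]; (xvi) [H6 -> A]. Adds E4, S, A.
Round 3: (i) [S & D4 -> B57]; (xiv) [S & E4 -> T1]. Adds B57, T1.
Round 4: (xvii) [T1 -> W8]. Adds W8.
Round 5: (xi) [W8 -> Q]. Adds Q.
Round 6: (xiii) [Q & B8 -> U]. Adds U.
Round 7: (iii) [U & A -> F]. Adds F.
Round 8: (viii) [F -> W44]. Adds W44.
Closure: {A, B57, B8, C, D4, E4, F, G6, H6, J6, K, M, P1, Q, R, S, T1, U, V7, W44, W8} — 21 facts.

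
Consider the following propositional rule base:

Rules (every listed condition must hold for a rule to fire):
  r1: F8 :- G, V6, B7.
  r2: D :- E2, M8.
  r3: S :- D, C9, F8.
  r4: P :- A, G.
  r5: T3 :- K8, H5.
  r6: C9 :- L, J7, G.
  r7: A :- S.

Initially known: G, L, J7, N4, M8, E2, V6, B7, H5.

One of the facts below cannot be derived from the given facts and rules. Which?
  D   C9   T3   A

T3

[1] r1 [F8 :- G, V6, B7.]; r2 [D :- E2, M8.]; r6 [C9 :- L, J7, G.]. ⇒ new: F8, D, C9.
[2] r3 [S :- D, C9, F8.]. ⇒ new: S.
[3] r7 [A :- S.]. ⇒ new: A.
[4] r4 [P :- A, G.]. ⇒ new: P.
Derived: C9 (round 1), D (round 1), A (round 3). T3 never appears in any round.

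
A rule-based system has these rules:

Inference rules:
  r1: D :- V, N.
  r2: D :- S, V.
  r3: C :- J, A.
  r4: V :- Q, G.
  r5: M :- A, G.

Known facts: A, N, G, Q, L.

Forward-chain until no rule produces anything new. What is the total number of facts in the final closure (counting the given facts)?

8

Round 1: r4 [V :- Q, G.]; r5 [M :- A, G.]. Adds V, M.
Round 2: r1 [D :- V, N.]. Adds D.
Closure: {A, D, G, L, M, N, Q, V} — 8 facts.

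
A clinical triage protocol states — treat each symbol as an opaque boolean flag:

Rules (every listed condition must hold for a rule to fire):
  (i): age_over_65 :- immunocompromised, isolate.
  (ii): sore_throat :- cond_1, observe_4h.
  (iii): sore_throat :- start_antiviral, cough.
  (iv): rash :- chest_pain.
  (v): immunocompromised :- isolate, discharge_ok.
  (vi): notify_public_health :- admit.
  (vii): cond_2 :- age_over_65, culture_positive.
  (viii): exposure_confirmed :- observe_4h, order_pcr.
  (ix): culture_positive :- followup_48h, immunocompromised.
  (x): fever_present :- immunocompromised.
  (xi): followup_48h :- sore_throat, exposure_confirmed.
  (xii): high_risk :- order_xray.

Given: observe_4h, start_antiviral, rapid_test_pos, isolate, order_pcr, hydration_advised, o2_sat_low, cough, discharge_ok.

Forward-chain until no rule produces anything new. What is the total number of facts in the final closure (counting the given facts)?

[1] (iii) [sore_throat :- start_antiviral, cough.]; (v) [immunocompromised :- isolate, discharge_ok.]; (viii) [exposure_confirmed :- observe_4h, order_pcr.]. ⇒ new: sore_throat, immunocompromised, exposure_confirmed.
[2] (i) [age_over_65 :- immunocompromised, isolate.]; (x) [fever_present :- immunocompromised.]; (xi) [followup_48h :- sore_throat, exposure_confirmed.]. ⇒ new: age_over_65, fever_present, followup_48h.
[3] (ix) [culture_positive :- followup_48h, immunocompromised.]. ⇒ new: culture_positive.
[4] (vii) [cond_2 :- age_over_65, culture_positive.]. ⇒ new: cond_2.
Closure: {age_over_65, cond_2, cough, culture_positive, discharge_ok, exposure_confirmed, fever_present, followup_48h, hydration_advised, immunocompromised, isolate, o2_sat_low, observe_4h, order_pcr, rapid_test_pos, sore_throat, start_antiviral} — 17 facts.

17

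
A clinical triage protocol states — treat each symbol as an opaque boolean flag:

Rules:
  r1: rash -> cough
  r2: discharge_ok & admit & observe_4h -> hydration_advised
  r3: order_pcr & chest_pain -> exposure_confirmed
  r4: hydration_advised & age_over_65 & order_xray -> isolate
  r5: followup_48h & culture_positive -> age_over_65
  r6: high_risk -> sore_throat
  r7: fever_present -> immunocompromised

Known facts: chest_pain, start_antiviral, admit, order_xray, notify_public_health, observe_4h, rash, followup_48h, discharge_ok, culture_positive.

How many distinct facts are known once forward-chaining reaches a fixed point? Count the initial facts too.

Round 1 fires r1, r2, r5, giving cough, hydration_advised, age_over_65.
Round 2 fires r4, giving isolate.
Closure: {admit, age_over_65, chest_pain, cough, culture_positive, discharge_ok, followup_48h, hydration_advised, isolate, notify_public_health, observe_4h, order_xray, rash, start_antiviral} — 14 facts.

14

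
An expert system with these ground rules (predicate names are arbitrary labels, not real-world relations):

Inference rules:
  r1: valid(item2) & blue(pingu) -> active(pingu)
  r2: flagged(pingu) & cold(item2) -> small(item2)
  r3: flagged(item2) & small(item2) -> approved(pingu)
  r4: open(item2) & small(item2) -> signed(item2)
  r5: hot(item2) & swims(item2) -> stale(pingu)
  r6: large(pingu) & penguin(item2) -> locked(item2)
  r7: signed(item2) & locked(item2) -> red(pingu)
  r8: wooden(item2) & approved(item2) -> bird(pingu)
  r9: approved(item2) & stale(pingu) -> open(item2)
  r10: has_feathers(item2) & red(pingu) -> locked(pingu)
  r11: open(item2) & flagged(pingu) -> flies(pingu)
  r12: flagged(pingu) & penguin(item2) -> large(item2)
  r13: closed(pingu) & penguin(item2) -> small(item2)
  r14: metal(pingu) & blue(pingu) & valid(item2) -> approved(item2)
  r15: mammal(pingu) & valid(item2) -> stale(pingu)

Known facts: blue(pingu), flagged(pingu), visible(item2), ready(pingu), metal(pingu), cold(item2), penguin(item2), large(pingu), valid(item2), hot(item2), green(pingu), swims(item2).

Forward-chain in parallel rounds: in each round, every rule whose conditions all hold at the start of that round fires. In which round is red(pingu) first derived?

Round 1 — r1, r2, r5, r6, r12, r14, derive active(pingu), small(item2), stale(pingu), locked(item2), large(item2), approved(item2).
Round 2 — r9, derive open(item2).
Round 3 — r4, r11, derive signed(item2), flies(pingu).
Round 4 — r7, derive red(pingu).
red(pingu) first appears in round 4.

4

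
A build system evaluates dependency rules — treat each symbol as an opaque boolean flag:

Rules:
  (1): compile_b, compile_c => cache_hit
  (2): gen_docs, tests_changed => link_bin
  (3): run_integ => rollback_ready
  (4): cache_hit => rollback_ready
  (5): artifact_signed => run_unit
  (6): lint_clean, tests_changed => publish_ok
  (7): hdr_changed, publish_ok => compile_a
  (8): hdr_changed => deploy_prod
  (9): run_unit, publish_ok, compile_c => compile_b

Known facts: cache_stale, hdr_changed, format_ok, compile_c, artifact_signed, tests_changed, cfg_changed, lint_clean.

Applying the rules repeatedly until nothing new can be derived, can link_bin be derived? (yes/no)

no

Round 1 — (5), (6), (8), derive run_unit, publish_ok, deploy_prod.
Round 2 — (7), (9), derive compile_a, compile_b.
Round 3 — (1), derive cache_hit.
Round 4 — (4), derive rollback_ready.
Fixed point reached. link_bin is concluded only by (2); (2) needs gen_docs (never derived).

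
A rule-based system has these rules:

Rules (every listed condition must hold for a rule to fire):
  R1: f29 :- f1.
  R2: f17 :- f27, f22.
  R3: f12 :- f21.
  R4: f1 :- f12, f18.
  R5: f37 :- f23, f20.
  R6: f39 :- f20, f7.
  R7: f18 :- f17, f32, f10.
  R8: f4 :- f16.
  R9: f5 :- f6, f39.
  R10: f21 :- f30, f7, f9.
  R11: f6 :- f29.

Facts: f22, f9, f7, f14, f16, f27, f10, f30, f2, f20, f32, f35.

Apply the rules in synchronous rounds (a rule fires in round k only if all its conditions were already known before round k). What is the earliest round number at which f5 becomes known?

6

[1] R2 [f17 :- f27, f22.]; R6 [f39 :- f20, f7.]; R8 [f4 :- f16.]; R10 [f21 :- f30, f7, f9.]. ⇒ new: f17, f39, f4, f21.
[2] R3 [f12 :- f21.]; R7 [f18 :- f17, f32, f10.]. ⇒ new: f12, f18.
[3] R4 [f1 :- f12, f18.]. ⇒ new: f1.
[4] R1 [f29 :- f1.]. ⇒ new: f29.
[5] R11 [f6 :- f29.]. ⇒ new: f6.
[6] R9 [f5 :- f6, f39.]. ⇒ new: f5.
f5 first appears in round 6.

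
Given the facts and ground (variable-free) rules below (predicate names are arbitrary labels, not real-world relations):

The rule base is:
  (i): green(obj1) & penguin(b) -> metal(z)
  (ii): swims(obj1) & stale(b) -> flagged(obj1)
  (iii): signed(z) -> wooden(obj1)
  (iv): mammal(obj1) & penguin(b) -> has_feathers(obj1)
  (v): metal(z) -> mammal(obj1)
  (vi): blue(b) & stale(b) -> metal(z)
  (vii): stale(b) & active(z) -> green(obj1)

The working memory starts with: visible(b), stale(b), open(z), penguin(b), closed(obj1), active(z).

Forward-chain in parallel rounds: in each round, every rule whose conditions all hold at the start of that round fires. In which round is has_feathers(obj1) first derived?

4

Round 1 fires (vii), giving green(obj1).
Round 2 fires (i), giving metal(z).
Round 3 fires (v), giving mammal(obj1).
Round 4 fires (iv), giving has_feathers(obj1).
has_feathers(obj1) first appears in round 4.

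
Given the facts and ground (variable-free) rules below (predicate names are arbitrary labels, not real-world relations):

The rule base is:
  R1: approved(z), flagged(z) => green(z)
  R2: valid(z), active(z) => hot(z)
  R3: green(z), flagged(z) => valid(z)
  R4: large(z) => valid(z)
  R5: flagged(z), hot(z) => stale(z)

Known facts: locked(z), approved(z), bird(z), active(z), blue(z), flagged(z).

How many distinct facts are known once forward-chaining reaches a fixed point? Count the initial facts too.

10

[1] R1 [approved(z), flagged(z) => green(z)]. ⇒ new: green(z).
[2] R3 [green(z), flagged(z) => valid(z)]. ⇒ new: valid(z).
[3] R2 [valid(z), active(z) => hot(z)]. ⇒ new: hot(z).
[4] R5 [flagged(z), hot(z) => stale(z)]. ⇒ new: stale(z).
Closure: {active(z), approved(z), bird(z), blue(z), flagged(z), green(z), hot(z), locked(z), stale(z), valid(z)} — 10 facts.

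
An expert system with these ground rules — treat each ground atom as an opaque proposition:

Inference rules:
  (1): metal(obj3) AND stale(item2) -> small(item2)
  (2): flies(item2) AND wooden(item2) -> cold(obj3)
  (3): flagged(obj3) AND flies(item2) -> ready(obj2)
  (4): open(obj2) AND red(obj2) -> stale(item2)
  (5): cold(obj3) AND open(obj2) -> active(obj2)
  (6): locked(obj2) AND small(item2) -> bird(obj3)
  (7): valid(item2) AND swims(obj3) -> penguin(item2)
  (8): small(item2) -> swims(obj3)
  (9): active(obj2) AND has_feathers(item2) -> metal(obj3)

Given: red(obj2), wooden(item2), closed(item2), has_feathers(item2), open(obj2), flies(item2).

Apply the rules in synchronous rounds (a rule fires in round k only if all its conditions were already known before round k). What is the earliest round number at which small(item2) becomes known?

4

Round 1 — (2), (4), derive cold(obj3), stale(item2).
Round 2 — (5), derive active(obj2).
Round 3 — (9), derive metal(obj3).
Round 4 — (1), derive small(item2).
small(item2) first appears in round 4.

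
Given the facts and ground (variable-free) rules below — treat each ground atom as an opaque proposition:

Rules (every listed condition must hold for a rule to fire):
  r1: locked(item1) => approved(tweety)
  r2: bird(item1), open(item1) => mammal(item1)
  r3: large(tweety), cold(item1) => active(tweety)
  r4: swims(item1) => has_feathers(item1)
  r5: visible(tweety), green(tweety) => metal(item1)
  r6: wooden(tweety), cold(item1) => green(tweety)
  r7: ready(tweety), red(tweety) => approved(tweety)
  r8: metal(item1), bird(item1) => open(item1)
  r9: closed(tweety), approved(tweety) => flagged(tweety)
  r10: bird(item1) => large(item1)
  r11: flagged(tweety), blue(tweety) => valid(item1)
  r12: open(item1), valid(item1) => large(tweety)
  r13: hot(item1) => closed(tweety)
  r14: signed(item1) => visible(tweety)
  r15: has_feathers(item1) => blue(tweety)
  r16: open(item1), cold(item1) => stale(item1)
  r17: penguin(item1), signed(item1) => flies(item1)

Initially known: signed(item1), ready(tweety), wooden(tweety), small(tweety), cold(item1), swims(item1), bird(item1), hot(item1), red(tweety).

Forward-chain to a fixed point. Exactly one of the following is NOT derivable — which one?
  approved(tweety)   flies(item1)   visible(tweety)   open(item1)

Round 1: r4 [swims(item1) => has_feathers(item1)]; r6 [wooden(tweety), cold(item1) => green(tweety)]; r7 [ready(tweety), red(tweety) => approved(tweety)]; r10 [bird(item1) => large(item1)]; r13 [hot(item1) => closed(tweety)]; r14 [signed(item1) => visible(tweety)]. New: has_feathers(item1), green(tweety), approved(tweety), large(item1), closed(tweety), visible(tweety).
Round 2: r5 [visible(tweety), green(tweety) => metal(item1)]; r9 [closed(tweety), approved(tweety) => flagged(tweety)]; r15 [has_feathers(item1) => blue(tweety)]. New: metal(item1), flagged(tweety), blue(tweety).
Round 3: r8 [metal(item1), bird(item1) => open(item1)]; r11 [flagged(tweety), blue(tweety) => valid(item1)]. New: open(item1), valid(item1).
Round 4: r2 [bird(item1), open(item1) => mammal(item1)]; r12 [open(item1), valid(item1) => large(tweety)]; r16 [open(item1), cold(item1) => stale(item1)]. New: mammal(item1), large(tweety), stale(item1).
Round 5: r3 [large(tweety), cold(item1) => active(tweety)]. New: active(tweety).
Derived: approved(tweety) (round 1), visible(tweety) (round 1), open(item1) (round 3). flies(item1) never appears in any round.

flies(item1)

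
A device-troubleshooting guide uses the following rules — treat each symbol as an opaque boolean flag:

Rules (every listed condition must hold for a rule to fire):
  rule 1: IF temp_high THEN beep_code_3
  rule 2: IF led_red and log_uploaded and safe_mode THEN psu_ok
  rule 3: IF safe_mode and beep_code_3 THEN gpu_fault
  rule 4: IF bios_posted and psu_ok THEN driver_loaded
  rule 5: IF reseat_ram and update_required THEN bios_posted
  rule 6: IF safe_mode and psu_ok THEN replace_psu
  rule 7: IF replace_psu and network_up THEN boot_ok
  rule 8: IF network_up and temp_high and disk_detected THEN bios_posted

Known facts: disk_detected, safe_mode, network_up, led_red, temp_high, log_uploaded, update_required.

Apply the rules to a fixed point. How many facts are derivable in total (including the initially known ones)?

Round 1: rule 1 [IF temp_high THEN beep_code_3]; rule 2 [IF led_red and log_uploaded and safe_mode THEN psu_ok]; rule 8 [IF network_up and temp_high and disk_detected THEN bios_posted]. Adds beep_code_3, psu_ok, bios_posted.
Round 2: rule 3 [IF safe_mode and beep_code_3 THEN gpu_fault]; rule 4 [IF bios_posted and psu_ok THEN driver_loaded]; rule 6 [IF safe_mode and psu_ok THEN replace_psu]. Adds gpu_fault, driver_loaded, replace_psu.
Round 3: rule 7 [IF replace_psu and network_up THEN boot_ok]. Adds boot_ok.
Closure: {beep_code_3, bios_posted, boot_ok, disk_detected, driver_loaded, gpu_fault, led_red, log_uploaded, network_up, psu_ok, replace_psu, safe_mode, temp_high, update_required} — 14 facts.

14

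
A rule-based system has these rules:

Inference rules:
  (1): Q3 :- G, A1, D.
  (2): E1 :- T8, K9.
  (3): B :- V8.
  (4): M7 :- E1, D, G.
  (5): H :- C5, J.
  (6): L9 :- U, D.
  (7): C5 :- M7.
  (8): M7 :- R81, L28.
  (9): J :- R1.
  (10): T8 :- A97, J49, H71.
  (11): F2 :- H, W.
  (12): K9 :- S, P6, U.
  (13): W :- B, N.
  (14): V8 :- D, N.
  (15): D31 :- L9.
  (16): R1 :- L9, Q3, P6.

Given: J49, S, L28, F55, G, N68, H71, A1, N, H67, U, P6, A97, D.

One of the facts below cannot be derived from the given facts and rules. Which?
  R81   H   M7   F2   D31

Round 1: (1) [Q3 :- G, A1, D.]; (6) [L9 :- U, D.]; (10) [T8 :- A97, J49, H71.]; (12) [K9 :- S, P6, U.]; (14) [V8 :- D, N.]. Adds Q3, L9, T8, K9, V8.
Round 2: (2) [E1 :- T8, K9.]; (3) [B :- V8.]; (15) [D31 :- L9.]; (16) [R1 :- L9, Q3, P6.]. Adds E1, B, D31, R1.
Round 3: (4) [M7 :- E1, D, G.]; (9) [J :- R1.]; (13) [W :- B, N.]. Adds M7, J, W.
Round 4: (7) [C5 :- M7.]. Adds C5.
Round 5: (5) [H :- C5, J.]. Adds H.
Round 6: (11) [F2 :- H, W.]. Adds F2.
Derived: F2 (round 6), H (round 5), M7 (round 3), D31 (round 2). R81 never appears in any round.

R81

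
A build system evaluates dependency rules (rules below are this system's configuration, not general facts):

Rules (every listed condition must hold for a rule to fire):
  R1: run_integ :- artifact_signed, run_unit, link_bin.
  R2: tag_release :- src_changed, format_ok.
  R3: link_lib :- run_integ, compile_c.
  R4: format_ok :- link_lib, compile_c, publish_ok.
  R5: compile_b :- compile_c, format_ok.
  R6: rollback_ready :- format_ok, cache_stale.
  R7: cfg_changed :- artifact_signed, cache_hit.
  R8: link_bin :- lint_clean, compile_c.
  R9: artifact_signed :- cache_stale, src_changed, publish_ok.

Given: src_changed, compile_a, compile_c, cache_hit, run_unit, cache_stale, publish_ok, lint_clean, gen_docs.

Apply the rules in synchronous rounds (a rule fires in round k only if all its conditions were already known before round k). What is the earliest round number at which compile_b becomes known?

5

Round 1: R8 [link_bin :- lint_clean, compile_c.]; R9 [artifact_signed :- cache_stale, src_changed, publish_ok.]. Adds link_bin, artifact_signed.
Round 2: R1 [run_integ :- artifact_signed, run_unit, link_bin.]; R7 [cfg_changed :- artifact_signed, cache_hit.]. Adds run_integ, cfg_changed.
Round 3: R3 [link_lib :- run_integ, compile_c.]. Adds link_lib.
Round 4: R4 [format_ok :- link_lib, compile_c, publish_ok.]. Adds format_ok.
Round 5: R2 [tag_release :- src_changed, format_ok.]; R5 [compile_b :- compile_c, format_ok.]; R6 [rollback_ready :- format_ok, cache_stale.]. Adds tag_release, compile_b, rollback_ready.
compile_b first appears in round 5.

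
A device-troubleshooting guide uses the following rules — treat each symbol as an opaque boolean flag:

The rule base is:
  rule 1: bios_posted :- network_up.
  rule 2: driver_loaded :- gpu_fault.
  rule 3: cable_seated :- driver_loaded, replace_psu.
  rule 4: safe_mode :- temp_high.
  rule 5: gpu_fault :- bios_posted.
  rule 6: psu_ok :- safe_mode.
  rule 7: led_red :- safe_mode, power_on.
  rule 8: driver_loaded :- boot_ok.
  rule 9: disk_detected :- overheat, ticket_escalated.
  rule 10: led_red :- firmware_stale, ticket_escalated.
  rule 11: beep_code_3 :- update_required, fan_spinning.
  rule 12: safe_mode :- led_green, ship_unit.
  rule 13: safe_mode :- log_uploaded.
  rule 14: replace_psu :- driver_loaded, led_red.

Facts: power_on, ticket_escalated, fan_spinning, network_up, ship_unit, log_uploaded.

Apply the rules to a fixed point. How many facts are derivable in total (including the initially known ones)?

Round 1 — rule 1, rule 13, derive bios_posted, safe_mode.
Round 2 — rule 5, rule 6, rule 7, derive gpu_fault, psu_ok, led_red.
Round 3 — rule 2, derive driver_loaded.
Round 4 — rule 14, derive replace_psu.
Round 5 — rule 3, derive cable_seated.
Closure: {bios_posted, cable_seated, driver_loaded, fan_spinning, gpu_fault, led_red, log_uploaded, network_up, power_on, psu_ok, replace_psu, safe_mode, ship_unit, ticket_escalated} — 14 facts.

14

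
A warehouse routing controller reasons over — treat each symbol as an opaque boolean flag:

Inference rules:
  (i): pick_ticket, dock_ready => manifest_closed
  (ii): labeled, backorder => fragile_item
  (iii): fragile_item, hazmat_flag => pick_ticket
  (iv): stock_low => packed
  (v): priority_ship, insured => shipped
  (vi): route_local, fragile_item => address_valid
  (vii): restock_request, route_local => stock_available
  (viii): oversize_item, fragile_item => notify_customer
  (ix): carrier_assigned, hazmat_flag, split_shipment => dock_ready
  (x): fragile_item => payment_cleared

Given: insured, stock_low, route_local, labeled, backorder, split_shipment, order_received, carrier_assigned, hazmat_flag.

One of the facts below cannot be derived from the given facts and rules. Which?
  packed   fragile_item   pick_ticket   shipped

shipped

[1] (ii) [labeled, backorder => fragile_item]; (iv) [stock_low => packed]; (ix) [carrier_assigned, hazmat_flag, split_shipment => dock_ready]. ⇒ new: fragile_item, packed, dock_ready.
[2] (iii) [fragile_item, hazmat_flag => pick_ticket]; (vi) [route_local, fragile_item => address_valid]; (x) [fragile_item => payment_cleared]. ⇒ new: pick_ticket, address_valid, payment_cleared.
[3] (i) [pick_ticket, dock_ready => manifest_closed]. ⇒ new: manifest_closed.
Derived: pick_ticket (round 2), packed (round 1), fragile_item (round 1). shipped never appears in any round.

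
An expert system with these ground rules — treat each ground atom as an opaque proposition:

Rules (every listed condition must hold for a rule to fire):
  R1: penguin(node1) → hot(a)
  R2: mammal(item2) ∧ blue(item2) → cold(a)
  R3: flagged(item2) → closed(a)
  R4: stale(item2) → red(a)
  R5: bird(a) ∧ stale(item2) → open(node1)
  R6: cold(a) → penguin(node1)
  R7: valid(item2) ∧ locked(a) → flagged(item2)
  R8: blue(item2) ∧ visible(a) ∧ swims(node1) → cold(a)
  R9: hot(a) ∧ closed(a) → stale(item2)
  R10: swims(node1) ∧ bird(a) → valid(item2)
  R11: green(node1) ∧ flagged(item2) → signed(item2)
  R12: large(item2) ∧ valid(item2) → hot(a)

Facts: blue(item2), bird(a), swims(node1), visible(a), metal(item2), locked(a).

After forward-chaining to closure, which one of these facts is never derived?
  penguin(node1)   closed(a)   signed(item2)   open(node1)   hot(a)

signed(item2)

Round 1 — R8, R10, derive cold(a), valid(item2).
Round 2 — R6, R7, derive penguin(node1), flagged(item2).
Round 3 — R1, R3, derive hot(a), closed(a).
Round 4 — R9, derive stale(item2).
Round 5 — R4, R5, derive red(a), open(node1).
Derived: hot(a) (round 3), closed(a) (round 3), penguin(node1) (round 2), open(node1) (round 5). signed(item2) never appears in any round.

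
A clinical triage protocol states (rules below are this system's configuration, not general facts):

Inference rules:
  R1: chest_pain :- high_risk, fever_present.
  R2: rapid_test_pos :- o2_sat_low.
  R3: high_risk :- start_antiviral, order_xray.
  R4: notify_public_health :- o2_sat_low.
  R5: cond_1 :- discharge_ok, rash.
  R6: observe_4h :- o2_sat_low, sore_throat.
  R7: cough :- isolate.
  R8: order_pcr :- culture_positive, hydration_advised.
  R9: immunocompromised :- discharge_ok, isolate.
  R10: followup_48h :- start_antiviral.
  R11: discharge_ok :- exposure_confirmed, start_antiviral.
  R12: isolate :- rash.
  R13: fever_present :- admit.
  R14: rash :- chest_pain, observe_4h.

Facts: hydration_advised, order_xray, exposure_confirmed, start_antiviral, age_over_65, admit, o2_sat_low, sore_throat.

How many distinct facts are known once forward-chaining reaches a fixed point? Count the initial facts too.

Round 1 — R2, R3, R4, R6, R10, R11, R13, derive rapid_test_pos, high_risk, notify_public_health, observe_4h, followup_48h, discharge_ok, fever_present.
Round 2 — R1, derive chest_pain.
Round 3 — R14, derive rash.
Round 4 — R5, R12, derive cond_1, isolate.
Round 5 — R7, R9, derive cough, immunocompromised.
Closure: {admit, age_over_65, chest_pain, cond_1, cough, discharge_ok, exposure_confirmed, fever_present, followup_48h, high_risk, hydration_advised, immunocompromised, isolate, notify_public_health, o2_sat_low, observe_4h, order_xray, rapid_test_pos, rash, sore_throat, start_antiviral} — 21 facts.

21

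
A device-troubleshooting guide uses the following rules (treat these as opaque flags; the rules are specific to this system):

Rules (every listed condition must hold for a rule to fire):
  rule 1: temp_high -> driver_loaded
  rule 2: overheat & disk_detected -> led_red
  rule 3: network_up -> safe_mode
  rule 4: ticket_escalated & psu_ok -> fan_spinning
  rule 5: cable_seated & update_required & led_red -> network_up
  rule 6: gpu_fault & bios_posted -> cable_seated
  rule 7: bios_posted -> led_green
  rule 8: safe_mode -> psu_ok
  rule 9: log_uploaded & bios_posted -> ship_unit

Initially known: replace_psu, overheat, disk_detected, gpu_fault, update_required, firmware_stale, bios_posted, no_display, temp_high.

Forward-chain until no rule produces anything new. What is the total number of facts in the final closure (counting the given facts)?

Round 1: rule 1 [temp_high -> driver_loaded]; rule 2 [overheat & disk_detected -> led_red]; rule 6 [gpu_fault & bios_posted -> cable_seated]; rule 7 [bios_posted -> led_green]. New: driver_loaded, led_red, cable_seated, led_green.
Round 2: rule 5 [cable_seated & update_required & led_red -> network_up]. New: network_up.
Round 3: rule 3 [network_up -> safe_mode]. New: safe_mode.
Round 4: rule 8 [safe_mode -> psu_ok]. New: psu_ok.
Closure: {bios_posted, cable_seated, disk_detected, driver_loaded, firmware_stale, gpu_fault, led_green, led_red, network_up, no_display, overheat, psu_ok, replace_psu, safe_mode, temp_high, update_required} — 16 facts.

16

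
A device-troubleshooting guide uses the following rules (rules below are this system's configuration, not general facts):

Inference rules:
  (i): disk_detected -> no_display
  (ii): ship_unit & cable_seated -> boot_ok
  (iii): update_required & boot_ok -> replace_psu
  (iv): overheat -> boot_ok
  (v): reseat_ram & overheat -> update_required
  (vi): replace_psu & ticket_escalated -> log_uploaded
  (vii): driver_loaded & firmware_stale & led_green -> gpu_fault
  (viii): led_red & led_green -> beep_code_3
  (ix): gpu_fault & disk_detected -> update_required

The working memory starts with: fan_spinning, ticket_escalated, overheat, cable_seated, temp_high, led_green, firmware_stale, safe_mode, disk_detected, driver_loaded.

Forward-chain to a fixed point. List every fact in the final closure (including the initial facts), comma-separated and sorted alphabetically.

Round 1: (i) [disk_detected -> no_display]; (iv) [overheat -> boot_ok]; (vii) [driver_loaded & firmware_stale & led_green -> gpu_fault]. New: no_display, boot_ok, gpu_fault.
Round 2: (ix) [gpu_fault & disk_detected -> update_required]. New: update_required.
Round 3: (iii) [update_required & boot_ok -> replace_psu]. New: replace_psu.
Round 4: (vi) [replace_psu & ticket_escalated -> log_uploaded]. New: log_uploaded.

boot_ok, cable_seated, disk_detected, driver_loaded, fan_spinning, firmware_stale, gpu_fault, led_green, log_uploaded, no_display, overheat, replace_psu, safe_mode, temp_high, ticket_escalated, update_required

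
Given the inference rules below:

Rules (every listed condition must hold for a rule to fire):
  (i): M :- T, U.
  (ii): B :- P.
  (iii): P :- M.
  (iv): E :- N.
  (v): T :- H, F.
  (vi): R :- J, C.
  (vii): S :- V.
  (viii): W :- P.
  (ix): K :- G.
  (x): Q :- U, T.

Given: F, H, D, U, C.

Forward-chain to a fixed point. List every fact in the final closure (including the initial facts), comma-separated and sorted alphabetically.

[1] (v) [T :- H, F.]. ⇒ new: T.
[2] (i) [M :- T, U.]; (x) [Q :- U, T.]. ⇒ new: M, Q.
[3] (iii) [P :- M.]. ⇒ new: P.
[4] (ii) [B :- P.]; (viii) [W :- P.]. ⇒ new: B, W.

B, C, D, F, H, M, P, Q, T, U, W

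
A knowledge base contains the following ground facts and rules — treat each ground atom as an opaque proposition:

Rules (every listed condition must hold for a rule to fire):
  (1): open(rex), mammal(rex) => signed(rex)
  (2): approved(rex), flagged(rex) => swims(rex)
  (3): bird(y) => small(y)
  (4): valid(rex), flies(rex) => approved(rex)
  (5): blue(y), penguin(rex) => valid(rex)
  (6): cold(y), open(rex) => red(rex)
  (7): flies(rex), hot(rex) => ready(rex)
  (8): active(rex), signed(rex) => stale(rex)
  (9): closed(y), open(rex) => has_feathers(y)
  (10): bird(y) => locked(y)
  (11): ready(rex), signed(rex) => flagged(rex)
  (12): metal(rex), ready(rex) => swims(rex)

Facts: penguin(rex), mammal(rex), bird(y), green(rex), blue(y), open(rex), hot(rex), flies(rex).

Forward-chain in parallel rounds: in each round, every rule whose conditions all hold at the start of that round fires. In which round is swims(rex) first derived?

3

Round 1 fires (1), (3), (5), (7), (10), giving signed(rex), small(y), valid(rex), ready(rex), locked(y).
Round 2 fires (4), (11), giving approved(rex), flagged(rex).
Round 3 fires (2), giving swims(rex).
swims(rex) first appears in round 3.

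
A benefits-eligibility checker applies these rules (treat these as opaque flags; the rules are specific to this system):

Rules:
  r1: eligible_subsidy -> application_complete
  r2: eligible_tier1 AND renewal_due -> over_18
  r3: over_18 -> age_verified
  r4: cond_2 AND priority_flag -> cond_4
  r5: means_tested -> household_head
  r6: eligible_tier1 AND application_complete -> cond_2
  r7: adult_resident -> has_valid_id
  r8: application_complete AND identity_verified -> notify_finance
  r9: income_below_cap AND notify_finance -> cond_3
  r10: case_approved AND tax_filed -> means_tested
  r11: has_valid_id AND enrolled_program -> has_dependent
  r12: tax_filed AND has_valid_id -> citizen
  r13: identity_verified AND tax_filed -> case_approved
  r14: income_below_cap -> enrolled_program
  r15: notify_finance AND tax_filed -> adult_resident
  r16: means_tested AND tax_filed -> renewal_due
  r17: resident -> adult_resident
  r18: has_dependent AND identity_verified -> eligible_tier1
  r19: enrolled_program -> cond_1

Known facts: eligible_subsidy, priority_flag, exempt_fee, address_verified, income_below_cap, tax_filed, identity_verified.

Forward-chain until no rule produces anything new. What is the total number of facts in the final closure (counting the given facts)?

25

Round 1: r1 [eligible_subsidy -> application_complete]; r13 [identity_verified AND tax_filed -> case_approved]; r14 [income_below_cap -> enrolled_program]. Adds application_complete, case_approved, enrolled_program.
Round 2: r8 [application_complete AND identity_verified -> notify_finance]; r10 [case_approved AND tax_filed -> means_tested]; r19 [enrolled_program -> cond_1]. Adds notify_finance, means_tested, cond_1.
Round 3: r5 [means_tested -> household_head]; r9 [income_below_cap AND notify_finance -> cond_3]; r15 [notify_finance AND tax_filed -> adult_resident]; r16 [means_tested AND tax_filed -> renewal_due]. Adds household_head, cond_3, adult_resident, renewal_due.
Round 4: r7 [adult_resident -> has_valid_id]. Adds has_valid_id.
Round 5: r11 [has_valid_id AND enrolled_program -> has_dependent]; r12 [tax_filed AND has_valid_id -> citizen]. Adds has_dependent, citizen.
Round 6: r18 [has_dependent AND identity_verified -> eligible_tier1]. Adds eligible_tier1.
Round 7: r2 [eligible_tier1 AND renewal_due -> over_18]; r6 [eligible_tier1 AND application_complete -> cond_2]. Adds over_18, cond_2.
Round 8: r3 [over_18 -> age_verified]; r4 [cond_2 AND priority_flag -> cond_4]. Adds age_verified, cond_4.
Closure: {address_verified, adult_resident, age_verified, application_complete, case_approved, citizen, cond_1, cond_2, cond_3, cond_4, eligible_subsidy, eligible_tier1, enrolled_program, exempt_fee, has_dependent, has_valid_id, household_head, identity_verified, income_below_cap, means_tested, notify_finance, over_18, priority_flag, renewal_due, tax_filed} — 25 facts.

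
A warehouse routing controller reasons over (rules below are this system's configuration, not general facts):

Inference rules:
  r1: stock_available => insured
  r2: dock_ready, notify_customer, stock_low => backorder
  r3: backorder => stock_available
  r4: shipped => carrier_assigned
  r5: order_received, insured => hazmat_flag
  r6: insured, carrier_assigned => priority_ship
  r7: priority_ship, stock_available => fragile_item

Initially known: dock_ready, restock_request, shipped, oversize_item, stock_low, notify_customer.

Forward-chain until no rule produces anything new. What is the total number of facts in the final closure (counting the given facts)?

Round 1 — r2, r4, derive backorder, carrier_assigned.
Round 2 — r3, derive stock_available.
Round 3 — r1, derive insured.
Round 4 — r6, derive priority_ship.
Round 5 — r7, derive fragile_item.
Closure: {backorder, carrier_assigned, dock_ready, fragile_item, insured, notify_customer, oversize_item, priority_ship, restock_request, shipped, stock_available, stock_low} — 12 facts.

12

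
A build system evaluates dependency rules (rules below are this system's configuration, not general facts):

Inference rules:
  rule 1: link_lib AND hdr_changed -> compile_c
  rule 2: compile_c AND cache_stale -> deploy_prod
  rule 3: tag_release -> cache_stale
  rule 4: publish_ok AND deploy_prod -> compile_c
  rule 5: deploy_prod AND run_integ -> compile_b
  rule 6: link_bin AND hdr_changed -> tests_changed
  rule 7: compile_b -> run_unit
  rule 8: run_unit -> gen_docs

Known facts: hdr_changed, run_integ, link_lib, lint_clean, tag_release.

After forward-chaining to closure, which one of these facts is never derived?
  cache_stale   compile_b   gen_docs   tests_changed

Round 1: rule 1 [link_lib AND hdr_changed -> compile_c]; rule 3 [tag_release -> cache_stale]. Adds compile_c, cache_stale.
Round 2: rule 2 [compile_c AND cache_stale -> deploy_prod]. Adds deploy_prod.
Round 3: rule 5 [deploy_prod AND run_integ -> compile_b]. Adds compile_b.
Round 4: rule 7 [compile_b -> run_unit]. Adds run_unit.
Round 5: rule 8 [run_unit -> gen_docs]. Adds gen_docs.
Derived: gen_docs (round 5), cache_stale (round 1), compile_b (round 3). tests_changed never appears in any round.

tests_changed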